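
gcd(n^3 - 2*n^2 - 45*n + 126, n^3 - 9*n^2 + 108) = n - 6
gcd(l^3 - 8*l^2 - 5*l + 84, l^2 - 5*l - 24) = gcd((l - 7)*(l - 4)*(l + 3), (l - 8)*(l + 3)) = l + 3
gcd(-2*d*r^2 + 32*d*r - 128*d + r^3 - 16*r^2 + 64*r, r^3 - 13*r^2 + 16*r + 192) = r^2 - 16*r + 64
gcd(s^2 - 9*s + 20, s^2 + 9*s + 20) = 1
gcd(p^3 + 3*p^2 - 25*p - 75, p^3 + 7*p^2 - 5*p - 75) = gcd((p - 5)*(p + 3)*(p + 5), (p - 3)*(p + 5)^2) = p + 5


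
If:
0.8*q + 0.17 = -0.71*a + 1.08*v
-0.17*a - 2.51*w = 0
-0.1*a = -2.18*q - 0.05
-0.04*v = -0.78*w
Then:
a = -0.07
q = -0.03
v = 0.09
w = 0.00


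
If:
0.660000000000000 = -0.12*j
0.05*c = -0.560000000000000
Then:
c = -11.20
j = -5.50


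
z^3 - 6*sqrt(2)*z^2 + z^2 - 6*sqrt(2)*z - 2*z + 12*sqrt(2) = (z - 1)*(z + 2)*(z - 6*sqrt(2))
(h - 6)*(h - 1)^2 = h^3 - 8*h^2 + 13*h - 6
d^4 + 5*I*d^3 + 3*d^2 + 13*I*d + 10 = (d - I)^2*(d + 2*I)*(d + 5*I)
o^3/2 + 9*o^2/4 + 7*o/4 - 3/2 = (o/2 + 1)*(o - 1/2)*(o + 3)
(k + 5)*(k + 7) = k^2 + 12*k + 35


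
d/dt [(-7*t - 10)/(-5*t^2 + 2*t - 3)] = (-35*t^2 - 100*t + 41)/(25*t^4 - 20*t^3 + 34*t^2 - 12*t + 9)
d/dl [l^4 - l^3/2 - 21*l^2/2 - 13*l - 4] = 4*l^3 - 3*l^2/2 - 21*l - 13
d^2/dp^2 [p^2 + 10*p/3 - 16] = 2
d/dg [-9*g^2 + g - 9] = 1 - 18*g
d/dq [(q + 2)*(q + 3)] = 2*q + 5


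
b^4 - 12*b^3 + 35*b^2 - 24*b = b*(b - 8)*(b - 3)*(b - 1)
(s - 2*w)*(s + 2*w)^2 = s^3 + 2*s^2*w - 4*s*w^2 - 8*w^3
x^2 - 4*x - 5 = (x - 5)*(x + 1)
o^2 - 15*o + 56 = (o - 8)*(o - 7)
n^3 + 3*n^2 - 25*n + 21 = (n - 3)*(n - 1)*(n + 7)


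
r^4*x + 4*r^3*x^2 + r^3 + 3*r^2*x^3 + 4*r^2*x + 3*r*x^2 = r*(r + x)*(r + 3*x)*(r*x + 1)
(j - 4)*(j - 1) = j^2 - 5*j + 4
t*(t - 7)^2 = t^3 - 14*t^2 + 49*t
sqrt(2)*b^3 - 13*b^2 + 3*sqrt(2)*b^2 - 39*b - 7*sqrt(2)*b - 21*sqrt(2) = (b + 3)*(b - 7*sqrt(2))*(sqrt(2)*b + 1)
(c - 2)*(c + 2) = c^2 - 4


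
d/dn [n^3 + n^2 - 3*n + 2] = 3*n^2 + 2*n - 3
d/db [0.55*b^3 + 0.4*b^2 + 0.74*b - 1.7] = 1.65*b^2 + 0.8*b + 0.74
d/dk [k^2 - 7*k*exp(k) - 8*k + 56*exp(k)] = -7*k*exp(k) + 2*k + 49*exp(k) - 8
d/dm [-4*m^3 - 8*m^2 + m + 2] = -12*m^2 - 16*m + 1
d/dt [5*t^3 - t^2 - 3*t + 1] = 15*t^2 - 2*t - 3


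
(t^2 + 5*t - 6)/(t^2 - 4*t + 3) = (t + 6)/(t - 3)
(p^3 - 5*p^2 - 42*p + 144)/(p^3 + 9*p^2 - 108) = (p - 8)/(p + 6)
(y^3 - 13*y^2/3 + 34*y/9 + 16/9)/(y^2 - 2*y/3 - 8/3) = (9*y^2 - 21*y - 8)/(3*(3*y + 4))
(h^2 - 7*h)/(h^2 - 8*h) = (h - 7)/(h - 8)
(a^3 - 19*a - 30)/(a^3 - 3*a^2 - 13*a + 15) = (a + 2)/(a - 1)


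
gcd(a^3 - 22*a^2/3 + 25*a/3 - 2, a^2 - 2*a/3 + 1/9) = a - 1/3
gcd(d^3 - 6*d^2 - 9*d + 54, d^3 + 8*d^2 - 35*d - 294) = d - 6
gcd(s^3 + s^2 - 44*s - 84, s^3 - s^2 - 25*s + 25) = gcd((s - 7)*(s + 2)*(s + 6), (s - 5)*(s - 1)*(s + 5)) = 1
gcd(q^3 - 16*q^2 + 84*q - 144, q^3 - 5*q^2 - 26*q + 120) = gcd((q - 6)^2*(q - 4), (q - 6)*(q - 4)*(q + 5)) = q^2 - 10*q + 24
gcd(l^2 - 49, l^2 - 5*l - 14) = l - 7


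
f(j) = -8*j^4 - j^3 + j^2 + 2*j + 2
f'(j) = -32*j^3 - 3*j^2 + 2*j + 2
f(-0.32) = 1.41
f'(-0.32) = 2.10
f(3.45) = -1153.62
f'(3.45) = -1340.84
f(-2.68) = -389.62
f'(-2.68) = 591.06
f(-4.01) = -1994.02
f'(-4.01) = 2009.14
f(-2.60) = -344.44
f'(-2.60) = 538.95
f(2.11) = -157.29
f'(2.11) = -307.74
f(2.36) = -249.02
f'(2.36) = -430.60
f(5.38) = -6816.24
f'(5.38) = -5057.14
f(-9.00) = -51694.00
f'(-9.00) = 23069.00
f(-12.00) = -164038.00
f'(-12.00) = 54842.00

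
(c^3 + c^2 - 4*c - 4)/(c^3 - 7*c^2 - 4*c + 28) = (c + 1)/(c - 7)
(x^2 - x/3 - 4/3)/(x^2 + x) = (x - 4/3)/x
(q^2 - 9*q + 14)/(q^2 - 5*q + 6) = (q - 7)/(q - 3)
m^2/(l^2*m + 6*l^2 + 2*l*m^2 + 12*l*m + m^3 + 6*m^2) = m^2/(l^2*m + 6*l^2 + 2*l*m^2 + 12*l*m + m^3 + 6*m^2)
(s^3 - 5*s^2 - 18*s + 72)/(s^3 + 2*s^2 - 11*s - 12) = (s - 6)/(s + 1)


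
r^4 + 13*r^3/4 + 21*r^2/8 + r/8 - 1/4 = (r - 1/4)*(r + 1/2)*(r + 1)*(r + 2)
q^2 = q^2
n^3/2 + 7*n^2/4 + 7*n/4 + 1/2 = (n/2 + 1)*(n + 1/2)*(n + 1)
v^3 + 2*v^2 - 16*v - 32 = (v - 4)*(v + 2)*(v + 4)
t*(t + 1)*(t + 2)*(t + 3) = t^4 + 6*t^3 + 11*t^2 + 6*t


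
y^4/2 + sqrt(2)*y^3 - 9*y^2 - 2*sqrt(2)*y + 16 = (y/2 + sqrt(2)/2)*(y - 2*sqrt(2))*(y - sqrt(2))*(y + 4*sqrt(2))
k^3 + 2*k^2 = k^2*(k + 2)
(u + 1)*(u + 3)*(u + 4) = u^3 + 8*u^2 + 19*u + 12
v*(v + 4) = v^2 + 4*v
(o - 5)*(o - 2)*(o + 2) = o^3 - 5*o^2 - 4*o + 20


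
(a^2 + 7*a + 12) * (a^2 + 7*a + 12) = a^4 + 14*a^3 + 73*a^2 + 168*a + 144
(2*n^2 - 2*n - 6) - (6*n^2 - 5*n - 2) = -4*n^2 + 3*n - 4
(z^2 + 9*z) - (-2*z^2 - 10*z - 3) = 3*z^2 + 19*z + 3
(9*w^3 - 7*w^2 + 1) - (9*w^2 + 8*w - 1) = 9*w^3 - 16*w^2 - 8*w + 2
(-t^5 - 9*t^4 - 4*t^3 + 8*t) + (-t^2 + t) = -t^5 - 9*t^4 - 4*t^3 - t^2 + 9*t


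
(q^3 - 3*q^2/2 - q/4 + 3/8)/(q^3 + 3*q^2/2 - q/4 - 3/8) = (2*q - 3)/(2*q + 3)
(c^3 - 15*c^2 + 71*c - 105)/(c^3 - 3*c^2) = 1 - 12/c + 35/c^2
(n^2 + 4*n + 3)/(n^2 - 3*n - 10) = (n^2 + 4*n + 3)/(n^2 - 3*n - 10)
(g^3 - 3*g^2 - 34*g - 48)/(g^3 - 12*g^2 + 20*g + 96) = (g + 3)/(g - 6)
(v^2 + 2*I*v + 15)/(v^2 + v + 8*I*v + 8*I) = (v^2 + 2*I*v + 15)/(v^2 + v + 8*I*v + 8*I)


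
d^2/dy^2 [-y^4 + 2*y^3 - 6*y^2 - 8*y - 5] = -12*y^2 + 12*y - 12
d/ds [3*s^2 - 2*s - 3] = 6*s - 2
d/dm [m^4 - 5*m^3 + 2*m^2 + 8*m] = 4*m^3 - 15*m^2 + 4*m + 8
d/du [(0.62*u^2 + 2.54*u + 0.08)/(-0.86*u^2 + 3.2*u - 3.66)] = (4.1684*u^2 - 4.4008*u - 9.5524)/(0.7396*u^4 - 5.504*u^3 + 16.5352*u^2 - 23.424*u + 13.3956)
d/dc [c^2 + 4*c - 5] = 2*c + 4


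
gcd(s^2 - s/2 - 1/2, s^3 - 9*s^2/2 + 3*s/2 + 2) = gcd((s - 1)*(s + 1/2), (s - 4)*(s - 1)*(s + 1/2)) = s^2 - s/2 - 1/2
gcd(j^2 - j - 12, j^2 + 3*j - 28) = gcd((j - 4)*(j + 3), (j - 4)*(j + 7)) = j - 4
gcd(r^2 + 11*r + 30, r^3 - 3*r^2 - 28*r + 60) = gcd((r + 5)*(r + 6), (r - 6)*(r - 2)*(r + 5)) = r + 5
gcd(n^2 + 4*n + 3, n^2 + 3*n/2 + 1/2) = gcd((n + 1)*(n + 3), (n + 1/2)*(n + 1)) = n + 1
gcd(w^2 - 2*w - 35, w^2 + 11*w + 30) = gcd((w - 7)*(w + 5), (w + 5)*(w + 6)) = w + 5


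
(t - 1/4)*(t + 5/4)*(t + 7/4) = t^3 + 11*t^2/4 + 23*t/16 - 35/64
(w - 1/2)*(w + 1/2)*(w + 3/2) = w^3 + 3*w^2/2 - w/4 - 3/8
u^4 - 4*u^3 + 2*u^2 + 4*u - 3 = (u - 3)*(u - 1)^2*(u + 1)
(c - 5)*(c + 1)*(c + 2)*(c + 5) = c^4 + 3*c^3 - 23*c^2 - 75*c - 50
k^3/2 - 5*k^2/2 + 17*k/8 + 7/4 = (k/2 + 1/4)*(k - 7/2)*(k - 2)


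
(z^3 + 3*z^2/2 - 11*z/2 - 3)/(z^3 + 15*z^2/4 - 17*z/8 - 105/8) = 4*(2*z^2 - 3*z - 2)/(8*z^2 + 6*z - 35)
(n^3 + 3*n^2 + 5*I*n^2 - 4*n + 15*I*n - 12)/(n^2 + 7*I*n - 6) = (n^2 + n*(3 + 4*I) + 12*I)/(n + 6*I)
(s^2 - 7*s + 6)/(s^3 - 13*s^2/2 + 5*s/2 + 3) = 2/(2*s + 1)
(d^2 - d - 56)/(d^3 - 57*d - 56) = 1/(d + 1)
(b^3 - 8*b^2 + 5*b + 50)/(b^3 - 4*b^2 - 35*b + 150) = (b + 2)/(b + 6)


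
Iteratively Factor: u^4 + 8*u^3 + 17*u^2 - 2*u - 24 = (u + 4)*(u^3 + 4*u^2 + u - 6) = (u + 2)*(u + 4)*(u^2 + 2*u - 3) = (u - 1)*(u + 2)*(u + 4)*(u + 3)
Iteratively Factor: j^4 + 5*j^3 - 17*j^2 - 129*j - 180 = (j - 5)*(j^3 + 10*j^2 + 33*j + 36) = (j - 5)*(j + 4)*(j^2 + 6*j + 9) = (j - 5)*(j + 3)*(j + 4)*(j + 3)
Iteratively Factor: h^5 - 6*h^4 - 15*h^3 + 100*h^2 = (h - 5)*(h^4 - h^3 - 20*h^2) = h*(h - 5)*(h^3 - h^2 - 20*h) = h^2*(h - 5)*(h^2 - h - 20) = h^2*(h - 5)*(h + 4)*(h - 5)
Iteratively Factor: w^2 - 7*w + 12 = (w - 3)*(w - 4)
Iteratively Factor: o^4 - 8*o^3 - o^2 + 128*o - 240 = (o - 5)*(o^3 - 3*o^2 - 16*o + 48) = (o - 5)*(o + 4)*(o^2 - 7*o + 12) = (o - 5)*(o - 3)*(o + 4)*(o - 4)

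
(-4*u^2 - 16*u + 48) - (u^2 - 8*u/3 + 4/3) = -5*u^2 - 40*u/3 + 140/3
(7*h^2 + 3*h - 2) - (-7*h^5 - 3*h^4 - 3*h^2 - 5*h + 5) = 7*h^5 + 3*h^4 + 10*h^2 + 8*h - 7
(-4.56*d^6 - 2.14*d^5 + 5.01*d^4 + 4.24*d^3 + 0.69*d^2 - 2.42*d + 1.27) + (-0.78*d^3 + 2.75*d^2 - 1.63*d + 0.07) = -4.56*d^6 - 2.14*d^5 + 5.01*d^4 + 3.46*d^3 + 3.44*d^2 - 4.05*d + 1.34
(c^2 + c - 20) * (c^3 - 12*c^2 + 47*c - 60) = c^5 - 11*c^4 + 15*c^3 + 227*c^2 - 1000*c + 1200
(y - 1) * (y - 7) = y^2 - 8*y + 7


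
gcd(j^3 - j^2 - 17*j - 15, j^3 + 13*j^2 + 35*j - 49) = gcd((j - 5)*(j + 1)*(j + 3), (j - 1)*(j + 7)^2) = 1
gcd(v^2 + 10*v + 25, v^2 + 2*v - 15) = v + 5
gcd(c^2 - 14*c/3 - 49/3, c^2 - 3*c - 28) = c - 7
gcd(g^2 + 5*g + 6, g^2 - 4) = g + 2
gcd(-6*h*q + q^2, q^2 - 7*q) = q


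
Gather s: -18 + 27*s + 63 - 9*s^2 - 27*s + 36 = 81 - 9*s^2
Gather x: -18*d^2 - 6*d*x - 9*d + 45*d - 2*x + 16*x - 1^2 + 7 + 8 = -18*d^2 + 36*d + x*(14 - 6*d) + 14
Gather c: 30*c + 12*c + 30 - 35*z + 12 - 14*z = 42*c - 49*z + 42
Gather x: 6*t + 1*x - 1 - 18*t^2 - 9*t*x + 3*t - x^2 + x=-18*t^2 + 9*t - x^2 + x*(2 - 9*t) - 1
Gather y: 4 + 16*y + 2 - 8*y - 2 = 8*y + 4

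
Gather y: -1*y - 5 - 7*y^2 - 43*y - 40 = -7*y^2 - 44*y - 45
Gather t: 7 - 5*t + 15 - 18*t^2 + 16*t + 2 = -18*t^2 + 11*t + 24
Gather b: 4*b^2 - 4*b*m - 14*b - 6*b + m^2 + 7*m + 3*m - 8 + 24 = 4*b^2 + b*(-4*m - 20) + m^2 + 10*m + 16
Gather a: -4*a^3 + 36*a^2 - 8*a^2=-4*a^3 + 28*a^2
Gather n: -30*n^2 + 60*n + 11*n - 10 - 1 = -30*n^2 + 71*n - 11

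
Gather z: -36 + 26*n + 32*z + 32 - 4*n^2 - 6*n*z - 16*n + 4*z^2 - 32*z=-4*n^2 - 6*n*z + 10*n + 4*z^2 - 4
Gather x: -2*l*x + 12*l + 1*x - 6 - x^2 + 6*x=12*l - x^2 + x*(7 - 2*l) - 6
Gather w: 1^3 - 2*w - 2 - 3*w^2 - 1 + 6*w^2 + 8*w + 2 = 3*w^2 + 6*w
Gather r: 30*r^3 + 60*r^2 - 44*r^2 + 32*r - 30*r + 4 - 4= 30*r^3 + 16*r^2 + 2*r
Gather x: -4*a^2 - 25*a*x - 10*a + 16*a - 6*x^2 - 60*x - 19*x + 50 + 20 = -4*a^2 + 6*a - 6*x^2 + x*(-25*a - 79) + 70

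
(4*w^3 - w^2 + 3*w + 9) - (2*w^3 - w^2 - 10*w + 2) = 2*w^3 + 13*w + 7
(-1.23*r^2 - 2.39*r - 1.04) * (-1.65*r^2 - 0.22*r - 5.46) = 2.0295*r^4 + 4.2141*r^3 + 8.9576*r^2 + 13.2782*r + 5.6784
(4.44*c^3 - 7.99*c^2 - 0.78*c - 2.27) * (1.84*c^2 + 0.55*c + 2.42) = 8.1696*c^5 - 12.2596*c^4 + 4.9151*c^3 - 23.9416*c^2 - 3.1361*c - 5.4934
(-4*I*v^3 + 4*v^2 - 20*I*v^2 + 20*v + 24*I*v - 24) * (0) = 0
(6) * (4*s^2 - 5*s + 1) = 24*s^2 - 30*s + 6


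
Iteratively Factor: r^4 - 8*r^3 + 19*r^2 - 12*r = (r - 3)*(r^3 - 5*r^2 + 4*r) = r*(r - 3)*(r^2 - 5*r + 4) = r*(r - 4)*(r - 3)*(r - 1)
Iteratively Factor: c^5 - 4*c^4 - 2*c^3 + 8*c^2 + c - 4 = (c + 1)*(c^4 - 5*c^3 + 3*c^2 + 5*c - 4) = (c + 1)^2*(c^3 - 6*c^2 + 9*c - 4) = (c - 1)*(c + 1)^2*(c^2 - 5*c + 4) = (c - 4)*(c - 1)*(c + 1)^2*(c - 1)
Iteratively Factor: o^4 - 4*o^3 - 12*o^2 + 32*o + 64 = (o - 4)*(o^3 - 12*o - 16) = (o - 4)^2*(o^2 + 4*o + 4) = (o - 4)^2*(o + 2)*(o + 2)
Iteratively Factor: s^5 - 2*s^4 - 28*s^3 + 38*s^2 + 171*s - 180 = (s - 1)*(s^4 - s^3 - 29*s^2 + 9*s + 180) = (s - 3)*(s - 1)*(s^3 + 2*s^2 - 23*s - 60) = (s - 3)*(s - 1)*(s + 3)*(s^2 - s - 20) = (s - 5)*(s - 3)*(s - 1)*(s + 3)*(s + 4)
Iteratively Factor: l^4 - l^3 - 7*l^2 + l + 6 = (l + 1)*(l^3 - 2*l^2 - 5*l + 6) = (l - 3)*(l + 1)*(l^2 + l - 2) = (l - 3)*(l - 1)*(l + 1)*(l + 2)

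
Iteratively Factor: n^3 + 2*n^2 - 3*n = (n - 1)*(n^2 + 3*n) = n*(n - 1)*(n + 3)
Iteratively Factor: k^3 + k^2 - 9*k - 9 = (k - 3)*(k^2 + 4*k + 3) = (k - 3)*(k + 3)*(k + 1)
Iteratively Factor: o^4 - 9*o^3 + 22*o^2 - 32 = (o + 1)*(o^3 - 10*o^2 + 32*o - 32) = (o - 2)*(o + 1)*(o^2 - 8*o + 16) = (o - 4)*(o - 2)*(o + 1)*(o - 4)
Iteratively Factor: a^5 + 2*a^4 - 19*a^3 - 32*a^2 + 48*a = (a + 4)*(a^4 - 2*a^3 - 11*a^2 + 12*a) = (a - 4)*(a + 4)*(a^3 + 2*a^2 - 3*a) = (a - 4)*(a + 3)*(a + 4)*(a^2 - a) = a*(a - 4)*(a + 3)*(a + 4)*(a - 1)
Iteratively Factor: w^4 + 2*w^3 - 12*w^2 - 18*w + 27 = (w - 1)*(w^3 + 3*w^2 - 9*w - 27) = (w - 1)*(w + 3)*(w^2 - 9) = (w - 1)*(w + 3)^2*(w - 3)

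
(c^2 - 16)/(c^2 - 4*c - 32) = (c - 4)/(c - 8)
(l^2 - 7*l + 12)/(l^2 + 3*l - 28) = (l - 3)/(l + 7)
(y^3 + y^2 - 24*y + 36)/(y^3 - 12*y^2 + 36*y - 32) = (y^2 + 3*y - 18)/(y^2 - 10*y + 16)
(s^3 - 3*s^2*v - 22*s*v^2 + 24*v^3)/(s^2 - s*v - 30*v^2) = (s^2 + 3*s*v - 4*v^2)/(s + 5*v)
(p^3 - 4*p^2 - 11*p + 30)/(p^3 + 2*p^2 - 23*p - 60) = (p - 2)/(p + 4)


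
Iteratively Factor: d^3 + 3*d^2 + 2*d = (d + 2)*(d^2 + d) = (d + 1)*(d + 2)*(d)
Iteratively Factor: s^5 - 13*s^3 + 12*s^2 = (s)*(s^4 - 13*s^2 + 12*s) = s*(s - 3)*(s^3 + 3*s^2 - 4*s) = s*(s - 3)*(s - 1)*(s^2 + 4*s) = s^2*(s - 3)*(s - 1)*(s + 4)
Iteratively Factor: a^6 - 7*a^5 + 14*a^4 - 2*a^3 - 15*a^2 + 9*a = (a - 1)*(a^5 - 6*a^4 + 8*a^3 + 6*a^2 - 9*a) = (a - 1)^2*(a^4 - 5*a^3 + 3*a^2 + 9*a) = a*(a - 1)^2*(a^3 - 5*a^2 + 3*a + 9) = a*(a - 3)*(a - 1)^2*(a^2 - 2*a - 3) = a*(a - 3)^2*(a - 1)^2*(a + 1)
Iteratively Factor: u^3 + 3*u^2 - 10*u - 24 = (u + 2)*(u^2 + u - 12) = (u - 3)*(u + 2)*(u + 4)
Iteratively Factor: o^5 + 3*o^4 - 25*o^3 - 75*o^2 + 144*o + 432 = (o + 3)*(o^4 - 25*o^2 + 144) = (o - 4)*(o + 3)*(o^3 + 4*o^2 - 9*o - 36) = (o - 4)*(o - 3)*(o + 3)*(o^2 + 7*o + 12) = (o - 4)*(o - 3)*(o + 3)*(o + 4)*(o + 3)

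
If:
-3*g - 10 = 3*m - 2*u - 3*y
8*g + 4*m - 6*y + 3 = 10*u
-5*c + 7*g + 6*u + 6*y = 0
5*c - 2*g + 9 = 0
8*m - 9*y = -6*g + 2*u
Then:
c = 501/275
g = 498/55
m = -266/11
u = 907/110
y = -951/55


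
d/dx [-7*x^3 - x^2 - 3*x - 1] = -21*x^2 - 2*x - 3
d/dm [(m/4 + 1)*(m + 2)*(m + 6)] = 3*m^2/4 + 6*m + 11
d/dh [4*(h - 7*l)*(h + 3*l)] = 8*h - 16*l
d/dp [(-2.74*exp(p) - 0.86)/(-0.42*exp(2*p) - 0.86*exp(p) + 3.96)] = (-(0.84*exp(p) + 0.86)*(2.74*exp(p) + 0.86) + 1.1508*exp(2*p) + 2.3564*exp(p) - 10.8504)*exp(p)/(0.42*exp(2*p) + 0.86*exp(p) - 3.96)^2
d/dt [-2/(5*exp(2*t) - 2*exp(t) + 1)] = (20*exp(t) - 4)*exp(t)/(5*exp(2*t) - 2*exp(t) + 1)^2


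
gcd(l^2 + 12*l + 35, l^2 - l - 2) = 1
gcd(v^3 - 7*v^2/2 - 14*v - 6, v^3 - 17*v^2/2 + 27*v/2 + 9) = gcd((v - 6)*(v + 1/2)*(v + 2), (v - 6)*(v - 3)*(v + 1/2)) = v^2 - 11*v/2 - 3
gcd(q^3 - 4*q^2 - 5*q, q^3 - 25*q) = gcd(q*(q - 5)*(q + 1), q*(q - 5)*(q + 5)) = q^2 - 5*q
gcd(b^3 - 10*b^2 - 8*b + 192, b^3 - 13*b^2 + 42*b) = b - 6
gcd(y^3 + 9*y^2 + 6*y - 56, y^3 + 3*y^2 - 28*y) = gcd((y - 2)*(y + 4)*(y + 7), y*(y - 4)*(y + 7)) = y + 7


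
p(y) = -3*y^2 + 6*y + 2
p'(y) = 6 - 6*y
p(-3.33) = -51.25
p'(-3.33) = 25.98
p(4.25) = -26.69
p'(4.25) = -19.50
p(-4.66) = -91.11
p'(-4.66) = 33.96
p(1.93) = 2.41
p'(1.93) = -5.58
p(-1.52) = -14.05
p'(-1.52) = 15.12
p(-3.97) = -69.10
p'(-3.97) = 29.82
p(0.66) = 4.65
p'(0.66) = 2.04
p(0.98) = 5.00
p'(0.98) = 0.12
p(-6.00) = -142.00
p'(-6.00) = 42.00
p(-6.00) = -142.00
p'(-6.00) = 42.00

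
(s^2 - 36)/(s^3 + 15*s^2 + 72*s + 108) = (s - 6)/(s^2 + 9*s + 18)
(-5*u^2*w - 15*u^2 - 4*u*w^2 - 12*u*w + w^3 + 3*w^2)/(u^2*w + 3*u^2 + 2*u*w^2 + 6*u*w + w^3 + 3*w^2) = (-5*u + w)/(u + w)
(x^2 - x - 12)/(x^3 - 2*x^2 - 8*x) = (x + 3)/(x*(x + 2))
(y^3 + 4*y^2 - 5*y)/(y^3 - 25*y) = (y - 1)/(y - 5)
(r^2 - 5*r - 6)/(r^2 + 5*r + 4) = (r - 6)/(r + 4)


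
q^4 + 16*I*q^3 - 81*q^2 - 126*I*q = q*(q + 3*I)*(q + 6*I)*(q + 7*I)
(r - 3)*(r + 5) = r^2 + 2*r - 15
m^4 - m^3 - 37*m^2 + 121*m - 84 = (m - 4)*(m - 3)*(m - 1)*(m + 7)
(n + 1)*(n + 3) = n^2 + 4*n + 3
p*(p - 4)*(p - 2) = p^3 - 6*p^2 + 8*p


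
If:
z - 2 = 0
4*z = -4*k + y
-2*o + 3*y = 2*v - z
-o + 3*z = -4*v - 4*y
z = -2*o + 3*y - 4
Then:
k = -9/2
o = -18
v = 4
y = -10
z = 2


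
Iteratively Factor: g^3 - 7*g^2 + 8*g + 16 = (g + 1)*(g^2 - 8*g + 16) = (g - 4)*(g + 1)*(g - 4)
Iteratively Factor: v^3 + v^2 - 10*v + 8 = (v + 4)*(v^2 - 3*v + 2) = (v - 2)*(v + 4)*(v - 1)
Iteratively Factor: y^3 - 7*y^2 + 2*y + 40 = (y - 5)*(y^2 - 2*y - 8) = (y - 5)*(y - 4)*(y + 2)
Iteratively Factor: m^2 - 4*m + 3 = (m - 3)*(m - 1)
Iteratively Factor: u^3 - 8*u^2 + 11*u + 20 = (u - 5)*(u^2 - 3*u - 4) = (u - 5)*(u + 1)*(u - 4)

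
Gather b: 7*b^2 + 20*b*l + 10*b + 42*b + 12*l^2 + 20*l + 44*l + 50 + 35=7*b^2 + b*(20*l + 52) + 12*l^2 + 64*l + 85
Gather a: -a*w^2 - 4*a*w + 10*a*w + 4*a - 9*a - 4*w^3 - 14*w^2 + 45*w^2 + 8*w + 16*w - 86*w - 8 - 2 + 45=a*(-w^2 + 6*w - 5) - 4*w^3 + 31*w^2 - 62*w + 35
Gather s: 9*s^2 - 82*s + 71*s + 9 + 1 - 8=9*s^2 - 11*s + 2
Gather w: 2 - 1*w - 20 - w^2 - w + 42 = -w^2 - 2*w + 24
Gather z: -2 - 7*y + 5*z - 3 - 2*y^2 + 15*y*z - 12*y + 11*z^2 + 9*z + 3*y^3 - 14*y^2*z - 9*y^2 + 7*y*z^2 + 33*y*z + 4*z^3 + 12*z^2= 3*y^3 - 11*y^2 - 19*y + 4*z^3 + z^2*(7*y + 23) + z*(-14*y^2 + 48*y + 14) - 5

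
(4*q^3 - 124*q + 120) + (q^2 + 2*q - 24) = 4*q^3 + q^2 - 122*q + 96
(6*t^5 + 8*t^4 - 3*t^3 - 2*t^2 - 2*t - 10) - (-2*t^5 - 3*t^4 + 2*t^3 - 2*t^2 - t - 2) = 8*t^5 + 11*t^4 - 5*t^3 - t - 8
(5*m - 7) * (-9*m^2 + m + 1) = -45*m^3 + 68*m^2 - 2*m - 7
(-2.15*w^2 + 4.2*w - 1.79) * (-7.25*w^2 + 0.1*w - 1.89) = 15.5875*w^4 - 30.665*w^3 + 17.461*w^2 - 8.117*w + 3.3831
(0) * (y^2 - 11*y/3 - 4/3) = 0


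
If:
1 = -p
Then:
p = -1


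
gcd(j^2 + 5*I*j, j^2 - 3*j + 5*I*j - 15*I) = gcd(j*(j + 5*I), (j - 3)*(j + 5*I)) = j + 5*I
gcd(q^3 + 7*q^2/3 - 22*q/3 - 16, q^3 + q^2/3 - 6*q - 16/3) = q^2 - 2*q/3 - 16/3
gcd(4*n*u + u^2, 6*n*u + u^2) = u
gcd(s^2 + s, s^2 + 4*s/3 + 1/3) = s + 1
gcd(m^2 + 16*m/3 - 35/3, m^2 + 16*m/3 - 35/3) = m^2 + 16*m/3 - 35/3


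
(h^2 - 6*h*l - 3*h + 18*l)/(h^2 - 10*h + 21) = (h - 6*l)/(h - 7)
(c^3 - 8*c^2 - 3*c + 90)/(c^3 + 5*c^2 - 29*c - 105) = (c - 6)/(c + 7)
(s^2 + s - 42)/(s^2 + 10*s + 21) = (s - 6)/(s + 3)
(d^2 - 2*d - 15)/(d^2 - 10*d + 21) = (d^2 - 2*d - 15)/(d^2 - 10*d + 21)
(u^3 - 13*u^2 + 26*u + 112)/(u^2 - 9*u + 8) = (u^2 - 5*u - 14)/(u - 1)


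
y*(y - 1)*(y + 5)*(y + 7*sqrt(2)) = y^4 + 4*y^3 + 7*sqrt(2)*y^3 - 5*y^2 + 28*sqrt(2)*y^2 - 35*sqrt(2)*y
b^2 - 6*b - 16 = (b - 8)*(b + 2)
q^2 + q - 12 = (q - 3)*(q + 4)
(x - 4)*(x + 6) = x^2 + 2*x - 24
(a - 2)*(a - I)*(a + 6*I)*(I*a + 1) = I*a^4 - 4*a^3 - 2*I*a^3 + 8*a^2 + 11*I*a^2 + 6*a - 22*I*a - 12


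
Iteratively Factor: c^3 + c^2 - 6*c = (c + 3)*(c^2 - 2*c) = (c - 2)*(c + 3)*(c)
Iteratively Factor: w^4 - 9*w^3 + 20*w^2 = (w - 5)*(w^3 - 4*w^2) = w*(w - 5)*(w^2 - 4*w) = w^2*(w - 5)*(w - 4)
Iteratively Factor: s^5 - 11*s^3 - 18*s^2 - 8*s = (s)*(s^4 - 11*s^2 - 18*s - 8) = s*(s + 2)*(s^3 - 2*s^2 - 7*s - 4) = s*(s - 4)*(s + 2)*(s^2 + 2*s + 1) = s*(s - 4)*(s + 1)*(s + 2)*(s + 1)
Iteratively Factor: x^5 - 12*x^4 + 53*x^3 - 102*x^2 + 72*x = (x - 2)*(x^4 - 10*x^3 + 33*x^2 - 36*x) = (x - 3)*(x - 2)*(x^3 - 7*x^2 + 12*x) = x*(x - 3)*(x - 2)*(x^2 - 7*x + 12) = x*(x - 3)^2*(x - 2)*(x - 4)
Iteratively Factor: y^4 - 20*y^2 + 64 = (y - 4)*(y^3 + 4*y^2 - 4*y - 16) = (y - 4)*(y + 4)*(y^2 - 4) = (y - 4)*(y - 2)*(y + 4)*(y + 2)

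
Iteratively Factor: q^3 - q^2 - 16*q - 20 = (q - 5)*(q^2 + 4*q + 4) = (q - 5)*(q + 2)*(q + 2)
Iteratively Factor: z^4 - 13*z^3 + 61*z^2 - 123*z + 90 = (z - 2)*(z^3 - 11*z^2 + 39*z - 45) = (z - 5)*(z - 2)*(z^2 - 6*z + 9) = (z - 5)*(z - 3)*(z - 2)*(z - 3)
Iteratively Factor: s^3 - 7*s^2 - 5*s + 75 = (s - 5)*(s^2 - 2*s - 15) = (s - 5)^2*(s + 3)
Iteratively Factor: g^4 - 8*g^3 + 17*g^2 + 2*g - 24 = (g - 3)*(g^3 - 5*g^2 + 2*g + 8) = (g - 4)*(g - 3)*(g^2 - g - 2) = (g - 4)*(g - 3)*(g - 2)*(g + 1)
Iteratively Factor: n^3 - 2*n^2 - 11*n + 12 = (n - 4)*(n^2 + 2*n - 3) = (n - 4)*(n + 3)*(n - 1)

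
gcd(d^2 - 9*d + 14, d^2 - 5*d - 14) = d - 7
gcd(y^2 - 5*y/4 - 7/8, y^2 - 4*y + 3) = 1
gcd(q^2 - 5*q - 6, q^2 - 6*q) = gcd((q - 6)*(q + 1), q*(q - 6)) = q - 6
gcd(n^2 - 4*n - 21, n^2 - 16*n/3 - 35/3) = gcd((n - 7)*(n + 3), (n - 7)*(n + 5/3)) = n - 7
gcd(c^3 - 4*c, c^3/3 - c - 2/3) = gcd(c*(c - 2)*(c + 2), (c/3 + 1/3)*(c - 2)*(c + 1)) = c - 2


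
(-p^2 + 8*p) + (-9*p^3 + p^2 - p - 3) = -9*p^3 + 7*p - 3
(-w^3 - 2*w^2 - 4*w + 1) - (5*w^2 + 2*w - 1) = -w^3 - 7*w^2 - 6*w + 2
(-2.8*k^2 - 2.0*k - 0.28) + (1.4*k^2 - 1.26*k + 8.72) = -1.4*k^2 - 3.26*k + 8.44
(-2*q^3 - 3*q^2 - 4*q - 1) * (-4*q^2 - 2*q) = 8*q^5 + 16*q^4 + 22*q^3 + 12*q^2 + 2*q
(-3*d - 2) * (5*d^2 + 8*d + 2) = -15*d^3 - 34*d^2 - 22*d - 4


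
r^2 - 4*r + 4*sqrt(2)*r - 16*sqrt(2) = (r - 4)*(r + 4*sqrt(2))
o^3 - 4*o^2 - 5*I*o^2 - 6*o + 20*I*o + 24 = (o - 4)*(o - 3*I)*(o - 2*I)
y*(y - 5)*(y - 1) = y^3 - 6*y^2 + 5*y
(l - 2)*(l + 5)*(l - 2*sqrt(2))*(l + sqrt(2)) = l^4 - sqrt(2)*l^3 + 3*l^3 - 14*l^2 - 3*sqrt(2)*l^2 - 12*l + 10*sqrt(2)*l + 40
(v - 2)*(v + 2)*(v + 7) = v^3 + 7*v^2 - 4*v - 28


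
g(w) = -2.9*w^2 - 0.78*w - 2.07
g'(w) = -5.8*w - 0.78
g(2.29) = -19.06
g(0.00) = -2.07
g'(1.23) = -7.91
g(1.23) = -7.42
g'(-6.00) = 34.02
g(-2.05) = -12.66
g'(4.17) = -24.97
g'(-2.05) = 11.11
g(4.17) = -55.75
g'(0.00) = -0.78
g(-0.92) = -3.81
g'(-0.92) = 4.56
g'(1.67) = -10.47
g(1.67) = -11.46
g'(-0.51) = 2.18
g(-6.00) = -101.79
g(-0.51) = -2.43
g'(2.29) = -14.06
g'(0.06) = -1.13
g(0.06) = -2.13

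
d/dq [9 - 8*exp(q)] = -8*exp(q)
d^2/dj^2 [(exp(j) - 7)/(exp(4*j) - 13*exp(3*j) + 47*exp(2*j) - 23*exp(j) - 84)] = (9*exp(5*j) - 66*exp(4*j) + 154*exp(3*j) - 198*exp(2*j) + 313*exp(j) - 60)*exp(j)/(exp(9*j) - 18*exp(8*j) + 123*exp(7*j) - 360*exp(6*j) + 183*exp(5*j) + 1206*exp(4*j) - 1603*exp(3*j) - 1692*exp(2*j) + 2160*exp(j) + 1728)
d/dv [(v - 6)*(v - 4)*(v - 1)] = 3*v^2 - 22*v + 34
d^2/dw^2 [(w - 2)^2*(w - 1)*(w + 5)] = 12*w^2 - 34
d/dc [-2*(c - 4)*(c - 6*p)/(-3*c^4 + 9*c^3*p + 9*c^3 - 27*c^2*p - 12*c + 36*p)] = 2*(-(c - 4)*(c - 6*p)*(4*c^3 - 9*c^2*p - 9*c^2 + 18*c*p + 4) + 2*(c - 3*p - 2)*(c^4 - 3*c^3*p - 3*c^3 + 9*c^2*p + 4*c - 12*p))/(3*(c^4 - 3*c^3*p - 3*c^3 + 9*c^2*p + 4*c - 12*p)^2)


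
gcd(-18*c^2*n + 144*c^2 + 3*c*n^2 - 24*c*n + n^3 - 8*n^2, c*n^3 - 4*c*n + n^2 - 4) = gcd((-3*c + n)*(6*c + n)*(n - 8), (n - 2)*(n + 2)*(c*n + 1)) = 1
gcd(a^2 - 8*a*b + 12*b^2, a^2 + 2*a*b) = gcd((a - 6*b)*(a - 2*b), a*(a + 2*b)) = 1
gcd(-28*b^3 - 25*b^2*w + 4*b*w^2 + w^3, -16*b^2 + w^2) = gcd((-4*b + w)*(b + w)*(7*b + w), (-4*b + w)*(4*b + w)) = -4*b + w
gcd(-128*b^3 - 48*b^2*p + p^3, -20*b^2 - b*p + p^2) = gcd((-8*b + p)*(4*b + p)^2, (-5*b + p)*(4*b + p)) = 4*b + p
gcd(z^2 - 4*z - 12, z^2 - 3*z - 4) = 1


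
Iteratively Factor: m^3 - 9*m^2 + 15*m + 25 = (m - 5)*(m^2 - 4*m - 5) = (m - 5)*(m + 1)*(m - 5)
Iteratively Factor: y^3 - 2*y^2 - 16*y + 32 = (y - 4)*(y^2 + 2*y - 8) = (y - 4)*(y + 4)*(y - 2)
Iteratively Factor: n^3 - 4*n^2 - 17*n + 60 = (n - 3)*(n^2 - n - 20) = (n - 3)*(n + 4)*(n - 5)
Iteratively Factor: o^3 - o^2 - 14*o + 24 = (o - 3)*(o^2 + 2*o - 8) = (o - 3)*(o + 4)*(o - 2)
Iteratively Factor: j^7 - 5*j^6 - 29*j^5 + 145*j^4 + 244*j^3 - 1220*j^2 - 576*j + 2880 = (j + 2)*(j^6 - 7*j^5 - 15*j^4 + 175*j^3 - 106*j^2 - 1008*j + 1440) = (j - 3)*(j + 2)*(j^5 - 4*j^4 - 27*j^3 + 94*j^2 + 176*j - 480) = (j - 3)*(j + 2)*(j + 3)*(j^4 - 7*j^3 - 6*j^2 + 112*j - 160) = (j - 5)*(j - 3)*(j + 2)*(j + 3)*(j^3 - 2*j^2 - 16*j + 32) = (j - 5)*(j - 4)*(j - 3)*(j + 2)*(j + 3)*(j^2 + 2*j - 8) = (j - 5)*(j - 4)*(j - 3)*(j - 2)*(j + 2)*(j + 3)*(j + 4)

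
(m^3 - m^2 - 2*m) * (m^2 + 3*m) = m^5 + 2*m^4 - 5*m^3 - 6*m^2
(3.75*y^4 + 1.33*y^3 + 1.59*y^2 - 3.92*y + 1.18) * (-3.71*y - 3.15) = -13.9125*y^5 - 16.7468*y^4 - 10.0884*y^3 + 9.5347*y^2 + 7.9702*y - 3.717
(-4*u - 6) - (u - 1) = -5*u - 5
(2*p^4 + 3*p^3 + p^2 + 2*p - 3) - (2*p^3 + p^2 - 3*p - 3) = 2*p^4 + p^3 + 5*p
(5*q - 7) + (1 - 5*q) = -6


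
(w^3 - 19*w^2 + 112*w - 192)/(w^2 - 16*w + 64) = w - 3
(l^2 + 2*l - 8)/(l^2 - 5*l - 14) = (-l^2 - 2*l + 8)/(-l^2 + 5*l + 14)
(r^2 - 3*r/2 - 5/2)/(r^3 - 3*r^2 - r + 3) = (r - 5/2)/(r^2 - 4*r + 3)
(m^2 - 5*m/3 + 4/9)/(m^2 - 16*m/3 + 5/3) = (m - 4/3)/(m - 5)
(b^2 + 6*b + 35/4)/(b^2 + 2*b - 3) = (b^2 + 6*b + 35/4)/(b^2 + 2*b - 3)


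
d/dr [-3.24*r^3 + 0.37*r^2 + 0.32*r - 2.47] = -9.72*r^2 + 0.74*r + 0.32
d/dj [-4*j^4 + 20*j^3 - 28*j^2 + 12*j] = -16*j^3 + 60*j^2 - 56*j + 12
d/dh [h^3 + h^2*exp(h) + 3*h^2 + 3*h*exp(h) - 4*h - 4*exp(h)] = h^2*exp(h) + 3*h^2 + 5*h*exp(h) + 6*h - exp(h) - 4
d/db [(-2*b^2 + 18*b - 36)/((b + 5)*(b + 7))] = 2*(-21*b^2 - 34*b + 531)/(b^4 + 24*b^3 + 214*b^2 + 840*b + 1225)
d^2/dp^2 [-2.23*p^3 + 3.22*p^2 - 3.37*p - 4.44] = 6.44 - 13.38*p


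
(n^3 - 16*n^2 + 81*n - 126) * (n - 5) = n^4 - 21*n^3 + 161*n^2 - 531*n + 630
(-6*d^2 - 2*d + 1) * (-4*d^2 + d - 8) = 24*d^4 + 2*d^3 + 42*d^2 + 17*d - 8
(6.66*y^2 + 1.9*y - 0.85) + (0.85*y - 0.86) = 6.66*y^2 + 2.75*y - 1.71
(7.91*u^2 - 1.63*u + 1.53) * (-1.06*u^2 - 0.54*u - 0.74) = -8.3846*u^4 - 2.5436*u^3 - 6.595*u^2 + 0.38*u - 1.1322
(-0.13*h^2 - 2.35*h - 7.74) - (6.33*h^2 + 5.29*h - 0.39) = -6.46*h^2 - 7.64*h - 7.35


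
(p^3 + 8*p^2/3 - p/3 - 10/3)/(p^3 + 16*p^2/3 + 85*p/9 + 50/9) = 3*(p - 1)/(3*p + 5)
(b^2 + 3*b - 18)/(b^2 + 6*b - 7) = (b^2 + 3*b - 18)/(b^2 + 6*b - 7)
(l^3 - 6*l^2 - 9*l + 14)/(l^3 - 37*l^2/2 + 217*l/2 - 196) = 2*(l^2 + l - 2)/(2*l^2 - 23*l + 56)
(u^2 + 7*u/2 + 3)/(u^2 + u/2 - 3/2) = (u + 2)/(u - 1)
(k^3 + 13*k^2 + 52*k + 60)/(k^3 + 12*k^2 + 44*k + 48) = (k + 5)/(k + 4)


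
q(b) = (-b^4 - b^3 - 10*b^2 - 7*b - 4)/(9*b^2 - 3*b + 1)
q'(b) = (3 - 18*b)*(-b^4 - b^3 - 10*b^2 - 7*b - 4)/(9*b^2 - 3*b + 1)^2 + (-4*b^3 - 3*b^2 - 20*b - 7)/(9*b^2 - 3*b + 1)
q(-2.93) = -1.35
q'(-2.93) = 0.59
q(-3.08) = -1.44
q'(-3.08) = 0.61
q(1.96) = -2.64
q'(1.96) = -0.09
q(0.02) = -4.39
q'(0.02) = -20.13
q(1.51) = -2.71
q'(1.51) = 0.45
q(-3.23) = -1.54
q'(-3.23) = 0.64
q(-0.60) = -0.55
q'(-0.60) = -0.46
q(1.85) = -2.64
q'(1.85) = 0.01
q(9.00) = -11.62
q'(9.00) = -2.13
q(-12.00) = -15.28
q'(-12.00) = 2.53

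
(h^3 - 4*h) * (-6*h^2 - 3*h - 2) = -6*h^5 - 3*h^4 + 22*h^3 + 12*h^2 + 8*h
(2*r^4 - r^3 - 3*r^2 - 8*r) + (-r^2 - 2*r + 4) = 2*r^4 - r^3 - 4*r^2 - 10*r + 4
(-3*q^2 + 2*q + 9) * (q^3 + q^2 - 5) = -3*q^5 - q^4 + 11*q^3 + 24*q^2 - 10*q - 45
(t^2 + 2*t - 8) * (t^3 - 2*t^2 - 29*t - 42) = t^5 - 41*t^3 - 84*t^2 + 148*t + 336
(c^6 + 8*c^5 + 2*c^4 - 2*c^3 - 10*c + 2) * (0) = 0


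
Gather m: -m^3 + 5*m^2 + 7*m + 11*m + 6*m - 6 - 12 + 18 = -m^3 + 5*m^2 + 24*m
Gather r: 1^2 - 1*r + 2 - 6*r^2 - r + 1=-6*r^2 - 2*r + 4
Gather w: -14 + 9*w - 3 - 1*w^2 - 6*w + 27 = -w^2 + 3*w + 10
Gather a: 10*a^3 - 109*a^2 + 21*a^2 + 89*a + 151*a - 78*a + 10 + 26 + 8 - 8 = 10*a^3 - 88*a^2 + 162*a + 36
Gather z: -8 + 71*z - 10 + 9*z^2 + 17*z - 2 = 9*z^2 + 88*z - 20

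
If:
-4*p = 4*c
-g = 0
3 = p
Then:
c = -3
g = 0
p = 3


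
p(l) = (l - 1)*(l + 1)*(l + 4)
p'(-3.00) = 2.00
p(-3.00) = 8.00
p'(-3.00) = 2.00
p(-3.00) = 8.00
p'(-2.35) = -3.23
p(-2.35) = 7.46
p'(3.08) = 52.10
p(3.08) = 60.08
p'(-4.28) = 19.72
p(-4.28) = -4.85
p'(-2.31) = -3.47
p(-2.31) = 7.33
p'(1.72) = 21.64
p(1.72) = 11.20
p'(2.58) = 39.61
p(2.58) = 37.22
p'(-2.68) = -0.89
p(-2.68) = 8.16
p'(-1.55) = -6.19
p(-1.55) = 3.44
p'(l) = (l - 1)*(l + 1) + (l - 1)*(l + 4) + (l + 1)*(l + 4)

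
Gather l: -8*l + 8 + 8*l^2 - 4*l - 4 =8*l^2 - 12*l + 4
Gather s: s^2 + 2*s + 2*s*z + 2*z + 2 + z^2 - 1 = s^2 + s*(2*z + 2) + z^2 + 2*z + 1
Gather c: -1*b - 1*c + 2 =-b - c + 2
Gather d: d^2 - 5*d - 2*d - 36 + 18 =d^2 - 7*d - 18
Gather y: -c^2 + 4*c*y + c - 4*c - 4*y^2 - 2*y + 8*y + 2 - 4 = -c^2 - 3*c - 4*y^2 + y*(4*c + 6) - 2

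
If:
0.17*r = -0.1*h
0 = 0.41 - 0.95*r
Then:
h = -0.73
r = 0.43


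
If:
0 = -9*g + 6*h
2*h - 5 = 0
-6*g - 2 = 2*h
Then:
No Solution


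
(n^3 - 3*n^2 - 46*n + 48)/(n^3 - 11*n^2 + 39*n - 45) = (n^3 - 3*n^2 - 46*n + 48)/(n^3 - 11*n^2 + 39*n - 45)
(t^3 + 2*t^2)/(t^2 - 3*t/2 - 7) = 2*t^2/(2*t - 7)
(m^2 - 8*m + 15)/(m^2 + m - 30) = (m - 3)/(m + 6)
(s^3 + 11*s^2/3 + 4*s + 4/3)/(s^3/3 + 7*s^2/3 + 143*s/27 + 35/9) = 9*(3*s^3 + 11*s^2 + 12*s + 4)/(9*s^3 + 63*s^2 + 143*s + 105)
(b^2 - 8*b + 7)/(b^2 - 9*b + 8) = (b - 7)/(b - 8)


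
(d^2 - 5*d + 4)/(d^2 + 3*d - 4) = (d - 4)/(d + 4)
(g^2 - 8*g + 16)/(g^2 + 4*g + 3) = (g^2 - 8*g + 16)/(g^2 + 4*g + 3)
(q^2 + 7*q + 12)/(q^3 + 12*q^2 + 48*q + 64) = (q + 3)/(q^2 + 8*q + 16)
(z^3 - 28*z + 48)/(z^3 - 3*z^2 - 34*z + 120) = (z - 2)/(z - 5)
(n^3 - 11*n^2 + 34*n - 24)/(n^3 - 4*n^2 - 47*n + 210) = (n^2 - 5*n + 4)/(n^2 + 2*n - 35)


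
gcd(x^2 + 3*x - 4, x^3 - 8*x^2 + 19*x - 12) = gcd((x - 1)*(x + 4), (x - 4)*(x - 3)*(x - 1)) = x - 1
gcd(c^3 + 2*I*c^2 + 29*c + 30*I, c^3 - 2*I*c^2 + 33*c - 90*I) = c^2 + I*c + 30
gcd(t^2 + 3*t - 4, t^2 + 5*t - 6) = t - 1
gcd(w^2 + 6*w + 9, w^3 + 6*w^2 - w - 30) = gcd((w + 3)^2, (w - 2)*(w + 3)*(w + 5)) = w + 3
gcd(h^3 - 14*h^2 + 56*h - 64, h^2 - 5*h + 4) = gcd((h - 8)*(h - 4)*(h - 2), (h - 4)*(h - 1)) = h - 4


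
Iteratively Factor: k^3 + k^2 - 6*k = (k - 2)*(k^2 + 3*k) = k*(k - 2)*(k + 3)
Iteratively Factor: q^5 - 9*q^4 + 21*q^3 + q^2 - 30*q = (q - 2)*(q^4 - 7*q^3 + 7*q^2 + 15*q) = q*(q - 2)*(q^3 - 7*q^2 + 7*q + 15) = q*(q - 2)*(q + 1)*(q^2 - 8*q + 15) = q*(q - 5)*(q - 2)*(q + 1)*(q - 3)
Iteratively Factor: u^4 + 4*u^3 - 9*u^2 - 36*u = (u + 3)*(u^3 + u^2 - 12*u) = u*(u + 3)*(u^2 + u - 12) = u*(u - 3)*(u + 3)*(u + 4)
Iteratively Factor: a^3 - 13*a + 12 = (a - 1)*(a^2 + a - 12) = (a - 3)*(a - 1)*(a + 4)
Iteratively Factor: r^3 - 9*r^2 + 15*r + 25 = (r - 5)*(r^2 - 4*r - 5) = (r - 5)^2*(r + 1)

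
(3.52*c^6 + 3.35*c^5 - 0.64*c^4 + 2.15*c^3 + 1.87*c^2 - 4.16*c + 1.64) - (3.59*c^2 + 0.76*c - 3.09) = 3.52*c^6 + 3.35*c^5 - 0.64*c^4 + 2.15*c^3 - 1.72*c^2 - 4.92*c + 4.73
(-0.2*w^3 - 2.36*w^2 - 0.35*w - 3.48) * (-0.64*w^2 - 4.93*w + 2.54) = 0.128*w^5 + 2.4964*w^4 + 11.3508*w^3 - 2.0417*w^2 + 16.2674*w - 8.8392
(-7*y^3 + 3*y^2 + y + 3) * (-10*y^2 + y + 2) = 70*y^5 - 37*y^4 - 21*y^3 - 23*y^2 + 5*y + 6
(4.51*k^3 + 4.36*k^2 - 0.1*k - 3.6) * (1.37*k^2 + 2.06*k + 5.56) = 6.1787*k^5 + 15.2638*k^4 + 33.9202*k^3 + 19.1036*k^2 - 7.972*k - 20.016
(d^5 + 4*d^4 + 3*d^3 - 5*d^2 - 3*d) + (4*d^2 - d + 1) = d^5 + 4*d^4 + 3*d^3 - d^2 - 4*d + 1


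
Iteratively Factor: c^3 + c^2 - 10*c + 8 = (c - 2)*(c^2 + 3*c - 4) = (c - 2)*(c + 4)*(c - 1)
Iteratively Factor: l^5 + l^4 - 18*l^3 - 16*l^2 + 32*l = (l - 4)*(l^4 + 5*l^3 + 2*l^2 - 8*l) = (l - 4)*(l + 2)*(l^3 + 3*l^2 - 4*l) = (l - 4)*(l - 1)*(l + 2)*(l^2 + 4*l) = l*(l - 4)*(l - 1)*(l + 2)*(l + 4)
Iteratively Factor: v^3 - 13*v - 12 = (v - 4)*(v^2 + 4*v + 3) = (v - 4)*(v + 3)*(v + 1)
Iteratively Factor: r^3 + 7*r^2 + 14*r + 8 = (r + 2)*(r^2 + 5*r + 4) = (r + 2)*(r + 4)*(r + 1)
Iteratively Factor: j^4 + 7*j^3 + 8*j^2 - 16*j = (j - 1)*(j^3 + 8*j^2 + 16*j) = j*(j - 1)*(j^2 + 8*j + 16) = j*(j - 1)*(j + 4)*(j + 4)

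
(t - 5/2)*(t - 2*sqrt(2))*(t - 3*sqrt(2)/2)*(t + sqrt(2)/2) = t^4 - 3*sqrt(2)*t^3 - 5*t^3/2 + 5*t^2/2 + 15*sqrt(2)*t^2/2 - 25*t/4 + 3*sqrt(2)*t - 15*sqrt(2)/2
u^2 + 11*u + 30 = (u + 5)*(u + 6)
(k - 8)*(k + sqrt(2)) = k^2 - 8*k + sqrt(2)*k - 8*sqrt(2)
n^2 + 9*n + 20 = (n + 4)*(n + 5)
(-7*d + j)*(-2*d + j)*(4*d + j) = 56*d^3 - 22*d^2*j - 5*d*j^2 + j^3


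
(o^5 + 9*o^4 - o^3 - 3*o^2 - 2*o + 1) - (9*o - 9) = o^5 + 9*o^4 - o^3 - 3*o^2 - 11*o + 10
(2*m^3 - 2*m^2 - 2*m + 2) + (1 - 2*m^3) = -2*m^2 - 2*m + 3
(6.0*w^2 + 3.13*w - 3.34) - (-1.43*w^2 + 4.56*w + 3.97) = 7.43*w^2 - 1.43*w - 7.31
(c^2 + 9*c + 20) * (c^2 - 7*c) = c^4 + 2*c^3 - 43*c^2 - 140*c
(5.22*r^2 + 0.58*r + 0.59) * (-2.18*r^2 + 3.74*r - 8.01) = -11.3796*r^4 + 18.2584*r^3 - 40.9292*r^2 - 2.4392*r - 4.7259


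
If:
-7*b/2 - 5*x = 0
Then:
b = -10*x/7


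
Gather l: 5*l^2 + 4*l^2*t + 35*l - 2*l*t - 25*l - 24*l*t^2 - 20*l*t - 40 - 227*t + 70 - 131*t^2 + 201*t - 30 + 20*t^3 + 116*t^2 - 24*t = l^2*(4*t + 5) + l*(-24*t^2 - 22*t + 10) + 20*t^3 - 15*t^2 - 50*t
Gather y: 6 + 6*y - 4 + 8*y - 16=14*y - 14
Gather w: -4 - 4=-8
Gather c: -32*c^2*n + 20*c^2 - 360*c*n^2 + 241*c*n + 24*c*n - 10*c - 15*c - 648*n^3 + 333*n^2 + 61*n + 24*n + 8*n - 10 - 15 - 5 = c^2*(20 - 32*n) + c*(-360*n^2 + 265*n - 25) - 648*n^3 + 333*n^2 + 93*n - 30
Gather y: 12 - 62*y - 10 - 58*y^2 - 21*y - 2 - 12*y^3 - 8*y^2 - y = -12*y^3 - 66*y^2 - 84*y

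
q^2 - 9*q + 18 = (q - 6)*(q - 3)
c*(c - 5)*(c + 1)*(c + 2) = c^4 - 2*c^3 - 13*c^2 - 10*c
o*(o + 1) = o^2 + o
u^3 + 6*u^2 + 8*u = u*(u + 2)*(u + 4)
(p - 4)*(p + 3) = p^2 - p - 12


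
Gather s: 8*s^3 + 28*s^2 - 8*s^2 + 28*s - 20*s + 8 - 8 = 8*s^3 + 20*s^2 + 8*s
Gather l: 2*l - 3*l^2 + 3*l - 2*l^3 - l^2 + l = -2*l^3 - 4*l^2 + 6*l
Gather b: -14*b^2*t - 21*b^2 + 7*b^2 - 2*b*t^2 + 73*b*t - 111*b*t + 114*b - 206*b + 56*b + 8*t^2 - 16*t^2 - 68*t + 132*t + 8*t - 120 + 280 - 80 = b^2*(-14*t - 14) + b*(-2*t^2 - 38*t - 36) - 8*t^2 + 72*t + 80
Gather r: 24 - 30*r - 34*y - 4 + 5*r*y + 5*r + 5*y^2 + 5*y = r*(5*y - 25) + 5*y^2 - 29*y + 20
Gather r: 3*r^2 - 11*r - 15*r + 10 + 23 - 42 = 3*r^2 - 26*r - 9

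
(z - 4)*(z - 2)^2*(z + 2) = z^4 - 6*z^3 + 4*z^2 + 24*z - 32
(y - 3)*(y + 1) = y^2 - 2*y - 3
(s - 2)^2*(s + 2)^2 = s^4 - 8*s^2 + 16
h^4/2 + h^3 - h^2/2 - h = h*(h/2 + 1)*(h - 1)*(h + 1)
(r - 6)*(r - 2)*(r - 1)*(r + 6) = r^4 - 3*r^3 - 34*r^2 + 108*r - 72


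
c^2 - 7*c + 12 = (c - 4)*(c - 3)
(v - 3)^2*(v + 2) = v^3 - 4*v^2 - 3*v + 18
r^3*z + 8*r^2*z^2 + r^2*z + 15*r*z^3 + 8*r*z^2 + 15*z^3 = (r + 3*z)*(r + 5*z)*(r*z + z)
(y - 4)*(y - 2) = y^2 - 6*y + 8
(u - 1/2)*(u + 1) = u^2 + u/2 - 1/2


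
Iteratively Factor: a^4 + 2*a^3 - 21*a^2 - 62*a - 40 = (a + 2)*(a^3 - 21*a - 20) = (a - 5)*(a + 2)*(a^2 + 5*a + 4) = (a - 5)*(a + 1)*(a + 2)*(a + 4)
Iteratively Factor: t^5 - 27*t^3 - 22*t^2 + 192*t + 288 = (t + 2)*(t^4 - 2*t^3 - 23*t^2 + 24*t + 144) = (t - 4)*(t + 2)*(t^3 + 2*t^2 - 15*t - 36) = (t - 4)*(t + 2)*(t + 3)*(t^2 - t - 12) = (t - 4)*(t + 2)*(t + 3)^2*(t - 4)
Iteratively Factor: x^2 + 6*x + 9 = (x + 3)*(x + 3)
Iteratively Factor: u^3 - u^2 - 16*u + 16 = (u - 1)*(u^2 - 16) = (u - 1)*(u + 4)*(u - 4)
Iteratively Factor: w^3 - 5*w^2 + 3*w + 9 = (w - 3)*(w^2 - 2*w - 3) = (w - 3)^2*(w + 1)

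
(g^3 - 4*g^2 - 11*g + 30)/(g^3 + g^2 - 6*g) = (g - 5)/g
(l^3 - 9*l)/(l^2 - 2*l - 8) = l*(9 - l^2)/(-l^2 + 2*l + 8)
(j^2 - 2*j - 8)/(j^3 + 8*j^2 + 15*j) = (j^2 - 2*j - 8)/(j*(j^2 + 8*j + 15))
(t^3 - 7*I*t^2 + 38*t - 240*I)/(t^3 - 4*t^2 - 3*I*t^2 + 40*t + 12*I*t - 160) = (t^2 + I*t + 30)/(t^2 + t*(-4 + 5*I) - 20*I)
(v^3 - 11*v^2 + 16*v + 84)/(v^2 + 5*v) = (v^3 - 11*v^2 + 16*v + 84)/(v*(v + 5))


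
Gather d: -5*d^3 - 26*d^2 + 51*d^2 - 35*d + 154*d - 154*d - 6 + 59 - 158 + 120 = -5*d^3 + 25*d^2 - 35*d + 15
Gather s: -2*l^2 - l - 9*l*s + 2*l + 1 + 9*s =-2*l^2 + l + s*(9 - 9*l) + 1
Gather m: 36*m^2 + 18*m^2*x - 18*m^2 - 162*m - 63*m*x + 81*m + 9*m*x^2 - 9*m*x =m^2*(18*x + 18) + m*(9*x^2 - 72*x - 81)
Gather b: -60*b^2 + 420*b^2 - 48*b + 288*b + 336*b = 360*b^2 + 576*b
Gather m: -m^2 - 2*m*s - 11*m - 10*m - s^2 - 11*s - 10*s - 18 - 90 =-m^2 + m*(-2*s - 21) - s^2 - 21*s - 108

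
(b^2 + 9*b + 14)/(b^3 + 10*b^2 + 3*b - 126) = (b + 2)/(b^2 + 3*b - 18)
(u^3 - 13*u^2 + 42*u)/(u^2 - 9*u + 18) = u*(u - 7)/(u - 3)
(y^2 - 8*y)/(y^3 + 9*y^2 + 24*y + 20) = y*(y - 8)/(y^3 + 9*y^2 + 24*y + 20)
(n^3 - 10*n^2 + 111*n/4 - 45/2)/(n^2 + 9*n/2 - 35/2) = (n^2 - 15*n/2 + 9)/(n + 7)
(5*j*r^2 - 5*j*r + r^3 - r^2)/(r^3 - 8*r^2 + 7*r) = (5*j + r)/(r - 7)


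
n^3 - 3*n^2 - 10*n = n*(n - 5)*(n + 2)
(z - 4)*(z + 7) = z^2 + 3*z - 28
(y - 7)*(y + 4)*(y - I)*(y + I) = y^4 - 3*y^3 - 27*y^2 - 3*y - 28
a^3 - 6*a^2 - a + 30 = (a - 5)*(a - 3)*(a + 2)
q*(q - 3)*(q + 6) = q^3 + 3*q^2 - 18*q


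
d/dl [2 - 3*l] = -3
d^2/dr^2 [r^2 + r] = 2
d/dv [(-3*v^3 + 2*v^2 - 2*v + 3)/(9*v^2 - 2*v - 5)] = (-27*v^4 + 12*v^3 + 59*v^2 - 74*v + 16)/(81*v^4 - 36*v^3 - 86*v^2 + 20*v + 25)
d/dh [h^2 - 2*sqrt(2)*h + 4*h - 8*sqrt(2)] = 2*h - 2*sqrt(2) + 4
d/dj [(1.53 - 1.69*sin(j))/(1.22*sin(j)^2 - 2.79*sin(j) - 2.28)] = (2.0618*sin(j)^2 - 3.7332*sin(j) + 8.1219)*cos(j)/(1.4884*sin(j)^4 - 6.8076*sin(j)^3 + 2.2209*sin(j)^2 + 12.7224*sin(j) + 5.1984)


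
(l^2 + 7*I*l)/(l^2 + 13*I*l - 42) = l/(l + 6*I)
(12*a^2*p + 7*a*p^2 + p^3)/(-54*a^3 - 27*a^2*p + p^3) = p*(4*a + p)/(-18*a^2 - 3*a*p + p^2)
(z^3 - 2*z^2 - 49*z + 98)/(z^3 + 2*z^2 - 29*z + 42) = (z - 7)/(z - 3)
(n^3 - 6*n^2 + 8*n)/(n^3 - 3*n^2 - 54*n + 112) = n*(n - 4)/(n^2 - n - 56)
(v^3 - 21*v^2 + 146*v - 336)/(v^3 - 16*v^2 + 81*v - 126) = (v - 8)/(v - 3)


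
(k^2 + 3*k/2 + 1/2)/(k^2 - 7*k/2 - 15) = (2*k^2 + 3*k + 1)/(2*k^2 - 7*k - 30)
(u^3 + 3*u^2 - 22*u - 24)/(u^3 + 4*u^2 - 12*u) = (u^2 - 3*u - 4)/(u*(u - 2))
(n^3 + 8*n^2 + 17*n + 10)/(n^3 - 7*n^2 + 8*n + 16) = (n^2 + 7*n + 10)/(n^2 - 8*n + 16)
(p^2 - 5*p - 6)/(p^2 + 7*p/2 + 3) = 2*(p^2 - 5*p - 6)/(2*p^2 + 7*p + 6)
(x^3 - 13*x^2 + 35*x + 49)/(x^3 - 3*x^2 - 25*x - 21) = (x - 7)/(x + 3)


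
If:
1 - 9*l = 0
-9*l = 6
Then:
No Solution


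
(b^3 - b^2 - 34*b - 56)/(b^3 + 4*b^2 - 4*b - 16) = (b - 7)/(b - 2)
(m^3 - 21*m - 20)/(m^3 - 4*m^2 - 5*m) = (m + 4)/m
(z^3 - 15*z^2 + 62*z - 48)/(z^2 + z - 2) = (z^2 - 14*z + 48)/(z + 2)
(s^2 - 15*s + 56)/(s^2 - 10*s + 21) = (s - 8)/(s - 3)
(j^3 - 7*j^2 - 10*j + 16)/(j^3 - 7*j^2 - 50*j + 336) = (j^2 + j - 2)/(j^2 + j - 42)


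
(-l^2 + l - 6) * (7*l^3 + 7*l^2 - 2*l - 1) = -7*l^5 - 33*l^3 - 43*l^2 + 11*l + 6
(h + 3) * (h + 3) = h^2 + 6*h + 9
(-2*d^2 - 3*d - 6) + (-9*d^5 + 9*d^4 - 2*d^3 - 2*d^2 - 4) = -9*d^5 + 9*d^4 - 2*d^3 - 4*d^2 - 3*d - 10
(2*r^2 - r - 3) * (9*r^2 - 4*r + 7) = 18*r^4 - 17*r^3 - 9*r^2 + 5*r - 21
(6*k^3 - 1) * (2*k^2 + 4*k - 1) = 12*k^5 + 24*k^4 - 6*k^3 - 2*k^2 - 4*k + 1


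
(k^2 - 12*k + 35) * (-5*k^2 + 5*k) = -5*k^4 + 65*k^3 - 235*k^2 + 175*k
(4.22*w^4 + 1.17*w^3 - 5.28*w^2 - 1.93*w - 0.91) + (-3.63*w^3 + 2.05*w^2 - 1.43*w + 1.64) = 4.22*w^4 - 2.46*w^3 - 3.23*w^2 - 3.36*w + 0.73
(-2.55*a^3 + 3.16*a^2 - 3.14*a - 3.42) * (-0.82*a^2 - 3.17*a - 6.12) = 2.091*a^5 + 5.4923*a^4 + 8.1636*a^3 - 6.581*a^2 + 30.0582*a + 20.9304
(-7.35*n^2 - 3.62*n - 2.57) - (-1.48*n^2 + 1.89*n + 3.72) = -5.87*n^2 - 5.51*n - 6.29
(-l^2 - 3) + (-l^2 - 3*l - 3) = -2*l^2 - 3*l - 6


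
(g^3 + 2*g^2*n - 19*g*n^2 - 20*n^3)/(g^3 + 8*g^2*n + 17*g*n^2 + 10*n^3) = (g - 4*n)/(g + 2*n)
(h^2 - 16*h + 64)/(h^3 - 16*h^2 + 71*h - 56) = (h - 8)/(h^2 - 8*h + 7)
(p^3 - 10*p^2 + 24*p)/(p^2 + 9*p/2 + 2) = 2*p*(p^2 - 10*p + 24)/(2*p^2 + 9*p + 4)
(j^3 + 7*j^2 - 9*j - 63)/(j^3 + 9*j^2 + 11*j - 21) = (j - 3)/(j - 1)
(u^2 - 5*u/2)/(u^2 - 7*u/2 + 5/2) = u/(u - 1)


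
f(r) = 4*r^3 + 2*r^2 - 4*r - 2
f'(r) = 12*r^2 + 4*r - 4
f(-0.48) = -0.06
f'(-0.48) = -3.16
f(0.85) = -1.50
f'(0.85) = 8.07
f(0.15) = -2.54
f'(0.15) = -3.13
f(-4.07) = -222.27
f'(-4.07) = 178.50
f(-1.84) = -12.79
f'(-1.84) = 29.27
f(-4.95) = -418.34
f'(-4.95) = 270.23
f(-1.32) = -2.44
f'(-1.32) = 11.63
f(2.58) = 69.69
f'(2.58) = 86.20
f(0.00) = -2.00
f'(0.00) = -4.00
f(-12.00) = -6578.00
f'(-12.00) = 1676.00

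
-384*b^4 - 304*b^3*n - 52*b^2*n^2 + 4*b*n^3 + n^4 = (-8*b + n)*(2*b + n)*(4*b + n)*(6*b + n)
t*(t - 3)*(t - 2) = t^3 - 5*t^2 + 6*t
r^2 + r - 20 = (r - 4)*(r + 5)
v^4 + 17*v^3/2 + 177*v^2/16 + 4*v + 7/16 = (v + 1/4)^2*(v + 1)*(v + 7)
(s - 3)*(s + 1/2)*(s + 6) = s^3 + 7*s^2/2 - 33*s/2 - 9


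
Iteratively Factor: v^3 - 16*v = (v)*(v^2 - 16) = v*(v - 4)*(v + 4)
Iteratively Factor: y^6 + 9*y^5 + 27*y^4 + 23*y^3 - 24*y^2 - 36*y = (y + 2)*(y^5 + 7*y^4 + 13*y^3 - 3*y^2 - 18*y) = y*(y + 2)*(y^4 + 7*y^3 + 13*y^2 - 3*y - 18) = y*(y + 2)*(y + 3)*(y^3 + 4*y^2 + y - 6) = y*(y - 1)*(y + 2)*(y + 3)*(y^2 + 5*y + 6) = y*(y - 1)*(y + 2)*(y + 3)^2*(y + 2)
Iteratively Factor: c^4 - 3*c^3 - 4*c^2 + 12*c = (c + 2)*(c^3 - 5*c^2 + 6*c) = c*(c + 2)*(c^2 - 5*c + 6) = c*(c - 2)*(c + 2)*(c - 3)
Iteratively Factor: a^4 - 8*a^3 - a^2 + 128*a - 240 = (a - 3)*(a^3 - 5*a^2 - 16*a + 80) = (a - 4)*(a - 3)*(a^2 - a - 20) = (a - 4)*(a - 3)*(a + 4)*(a - 5)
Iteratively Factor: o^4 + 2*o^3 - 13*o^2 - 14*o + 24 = (o - 1)*(o^3 + 3*o^2 - 10*o - 24) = (o - 3)*(o - 1)*(o^2 + 6*o + 8) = (o - 3)*(o - 1)*(o + 4)*(o + 2)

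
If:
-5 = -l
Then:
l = 5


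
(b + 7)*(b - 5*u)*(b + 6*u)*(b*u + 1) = b^4*u + b^3*u^2 + 7*b^3*u + b^3 - 30*b^2*u^3 + 7*b^2*u^2 + b^2*u + 7*b^2 - 210*b*u^3 - 30*b*u^2 + 7*b*u - 210*u^2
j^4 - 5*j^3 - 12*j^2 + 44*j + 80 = (j - 5)*(j - 4)*(j + 2)^2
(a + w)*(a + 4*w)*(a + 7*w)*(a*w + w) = a^4*w + 12*a^3*w^2 + a^3*w + 39*a^2*w^3 + 12*a^2*w^2 + 28*a*w^4 + 39*a*w^3 + 28*w^4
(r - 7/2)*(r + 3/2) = r^2 - 2*r - 21/4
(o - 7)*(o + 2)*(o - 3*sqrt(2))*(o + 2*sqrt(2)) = o^4 - 5*o^3 - sqrt(2)*o^3 - 26*o^2 + 5*sqrt(2)*o^2 + 14*sqrt(2)*o + 60*o + 168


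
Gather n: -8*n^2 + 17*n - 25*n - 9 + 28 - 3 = -8*n^2 - 8*n + 16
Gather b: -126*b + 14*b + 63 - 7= 56 - 112*b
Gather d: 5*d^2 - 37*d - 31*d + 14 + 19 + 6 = 5*d^2 - 68*d + 39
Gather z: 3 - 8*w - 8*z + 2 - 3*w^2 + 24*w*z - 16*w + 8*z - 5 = -3*w^2 + 24*w*z - 24*w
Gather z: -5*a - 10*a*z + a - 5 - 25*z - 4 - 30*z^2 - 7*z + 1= -4*a - 30*z^2 + z*(-10*a - 32) - 8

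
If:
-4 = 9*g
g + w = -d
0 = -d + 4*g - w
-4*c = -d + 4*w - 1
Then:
No Solution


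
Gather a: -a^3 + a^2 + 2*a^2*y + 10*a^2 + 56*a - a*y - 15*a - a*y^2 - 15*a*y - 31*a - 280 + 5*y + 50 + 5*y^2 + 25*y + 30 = -a^3 + a^2*(2*y + 11) + a*(-y^2 - 16*y + 10) + 5*y^2 + 30*y - 200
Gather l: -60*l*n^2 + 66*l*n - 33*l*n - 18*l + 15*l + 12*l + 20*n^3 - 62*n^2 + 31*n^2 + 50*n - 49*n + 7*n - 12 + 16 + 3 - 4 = l*(-60*n^2 + 33*n + 9) + 20*n^3 - 31*n^2 + 8*n + 3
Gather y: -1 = -1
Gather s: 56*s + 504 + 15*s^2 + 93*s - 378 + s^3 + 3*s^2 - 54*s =s^3 + 18*s^2 + 95*s + 126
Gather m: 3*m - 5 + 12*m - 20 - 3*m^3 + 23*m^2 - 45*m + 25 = -3*m^3 + 23*m^2 - 30*m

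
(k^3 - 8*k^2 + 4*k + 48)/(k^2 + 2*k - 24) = (k^2 - 4*k - 12)/(k + 6)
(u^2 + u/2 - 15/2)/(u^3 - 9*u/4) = 2*(2*u^2 + u - 15)/(u*(4*u^2 - 9))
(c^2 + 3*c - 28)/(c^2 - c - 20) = (-c^2 - 3*c + 28)/(-c^2 + c + 20)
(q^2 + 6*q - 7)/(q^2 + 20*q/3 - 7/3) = 3*(q - 1)/(3*q - 1)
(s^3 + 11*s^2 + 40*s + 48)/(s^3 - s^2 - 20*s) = (s^2 + 7*s + 12)/(s*(s - 5))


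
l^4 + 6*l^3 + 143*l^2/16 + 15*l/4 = l*(l + 3/4)*(l + 5/4)*(l + 4)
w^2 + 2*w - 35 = (w - 5)*(w + 7)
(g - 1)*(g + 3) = g^2 + 2*g - 3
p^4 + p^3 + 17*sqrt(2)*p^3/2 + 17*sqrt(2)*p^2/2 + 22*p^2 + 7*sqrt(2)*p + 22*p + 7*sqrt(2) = (p + 1)*(p + sqrt(2)/2)*(p + sqrt(2))*(p + 7*sqrt(2))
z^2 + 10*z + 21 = (z + 3)*(z + 7)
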